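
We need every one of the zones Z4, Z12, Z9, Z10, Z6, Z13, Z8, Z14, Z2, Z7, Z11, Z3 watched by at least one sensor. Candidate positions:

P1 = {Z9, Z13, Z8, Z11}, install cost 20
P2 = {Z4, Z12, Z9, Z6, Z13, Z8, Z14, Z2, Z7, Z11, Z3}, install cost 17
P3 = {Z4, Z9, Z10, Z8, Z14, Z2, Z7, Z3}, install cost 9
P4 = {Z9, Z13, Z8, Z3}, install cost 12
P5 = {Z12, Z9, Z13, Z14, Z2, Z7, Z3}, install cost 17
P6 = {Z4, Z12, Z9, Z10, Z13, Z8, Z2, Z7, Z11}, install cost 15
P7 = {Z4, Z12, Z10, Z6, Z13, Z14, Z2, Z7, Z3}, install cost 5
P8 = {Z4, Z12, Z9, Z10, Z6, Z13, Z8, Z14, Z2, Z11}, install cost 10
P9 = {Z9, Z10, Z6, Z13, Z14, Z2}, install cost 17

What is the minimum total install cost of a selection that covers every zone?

P7, P8 cover every zone at install cost 5 + 10 = 15.
Any cover uses at least 2 sensor positions; among all covering selections none totals below 15.

15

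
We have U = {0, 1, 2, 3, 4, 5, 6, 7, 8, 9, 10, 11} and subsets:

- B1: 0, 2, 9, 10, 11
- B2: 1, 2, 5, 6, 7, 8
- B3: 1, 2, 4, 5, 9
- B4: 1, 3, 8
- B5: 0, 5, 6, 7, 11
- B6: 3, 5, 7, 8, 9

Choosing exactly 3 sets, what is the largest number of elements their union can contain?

Choosing B1, B2, B3 covers {0, 1, 2, 4, 5, 6, 7, 8, 9, 10, 11} — 11 elements.
No choice of 3 sets does better; here 3 is left uncovered.

11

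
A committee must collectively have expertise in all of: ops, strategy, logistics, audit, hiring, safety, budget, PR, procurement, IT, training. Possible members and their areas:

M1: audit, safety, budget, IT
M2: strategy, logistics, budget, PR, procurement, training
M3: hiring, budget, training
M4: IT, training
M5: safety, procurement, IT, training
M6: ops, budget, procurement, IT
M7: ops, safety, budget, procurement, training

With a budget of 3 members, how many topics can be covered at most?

Choosing M1, M2, M3 covers {strategy, logistics, audit, hiring, safety, budget, PR, procurement, IT, training} — 10 topics.
No choice of 3 members does better; here ops is left uncovered.

10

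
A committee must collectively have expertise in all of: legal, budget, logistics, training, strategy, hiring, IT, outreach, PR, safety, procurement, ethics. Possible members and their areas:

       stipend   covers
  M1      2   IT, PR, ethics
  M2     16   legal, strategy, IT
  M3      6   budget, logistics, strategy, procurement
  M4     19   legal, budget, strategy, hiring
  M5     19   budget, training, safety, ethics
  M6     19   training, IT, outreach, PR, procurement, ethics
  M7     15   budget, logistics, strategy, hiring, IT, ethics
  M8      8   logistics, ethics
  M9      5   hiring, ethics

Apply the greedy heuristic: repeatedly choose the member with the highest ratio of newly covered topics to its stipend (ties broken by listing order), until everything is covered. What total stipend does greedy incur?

Pick 1: M1 adds 3 new (IT, PR, ethics) at stipend 2 (ratio 3/2).
Pick 2: M3 adds 4 new (budget, logistics, strategy, procurement) at stipend 6 (ratio 4/6).
Pick 3: M9 adds 1 new (hiring) at stipend 5 (ratio 1/5).
Pick 4: M5 adds 2 new (training, safety) at stipend 19 (ratio 2/19).
Pick 5: M2 adds 1 new (legal) at stipend 16 (ratio 1/16).
Pick 6: M6 adds 1 new (outreach) at stipend 19 (ratio 1/19).
Greedy total stipend: 2 + 6 + 5 + 19 + 16 + 19 = 67. (The true optimum is 63, so greedy overshoots here.)

67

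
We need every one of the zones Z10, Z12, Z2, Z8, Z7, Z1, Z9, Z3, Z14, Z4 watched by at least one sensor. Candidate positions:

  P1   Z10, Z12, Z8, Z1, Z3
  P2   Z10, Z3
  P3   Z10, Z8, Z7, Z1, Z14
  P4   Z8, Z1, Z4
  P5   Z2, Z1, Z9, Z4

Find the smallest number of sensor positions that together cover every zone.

P1, P3, P5 together cover {Z10, Z12, Z2, Z8, Z7, Z1, Z9, Z3, Z14, Z4} — every zone.
No 2 of the 5 sensor positions cover everything (all 10 pairs fall short), so 3 is minimum.

3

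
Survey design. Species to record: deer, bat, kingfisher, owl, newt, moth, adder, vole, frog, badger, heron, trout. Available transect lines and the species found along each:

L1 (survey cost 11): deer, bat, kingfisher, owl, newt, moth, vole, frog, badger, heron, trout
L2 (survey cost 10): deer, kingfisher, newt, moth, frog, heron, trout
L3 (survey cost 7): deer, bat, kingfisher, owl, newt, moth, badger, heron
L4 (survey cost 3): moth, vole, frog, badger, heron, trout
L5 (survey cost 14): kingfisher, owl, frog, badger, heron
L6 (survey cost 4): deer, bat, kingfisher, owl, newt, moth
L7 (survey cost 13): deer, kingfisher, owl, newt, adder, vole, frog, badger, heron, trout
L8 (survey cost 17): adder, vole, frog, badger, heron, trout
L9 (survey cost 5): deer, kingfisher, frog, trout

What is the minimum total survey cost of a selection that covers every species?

L6, L7 cover every species at survey cost 4 + 13 = 17.
Any cover uses at least 2 transects; among all covering selections none totals below 17.
Greedy by coverage-per-survey cost would pick L4, L6, L7 for 20 — worse than the optimum 17.

17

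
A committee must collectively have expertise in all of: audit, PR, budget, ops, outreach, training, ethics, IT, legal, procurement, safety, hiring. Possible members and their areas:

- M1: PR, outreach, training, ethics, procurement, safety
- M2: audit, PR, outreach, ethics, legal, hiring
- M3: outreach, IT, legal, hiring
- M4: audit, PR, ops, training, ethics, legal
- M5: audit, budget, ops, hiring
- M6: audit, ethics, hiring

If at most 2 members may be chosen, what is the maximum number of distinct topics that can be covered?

10

Choosing M1, M5 covers {audit, PR, budget, ops, outreach, training, ethics, procurement, safety, hiring} — 10 topics.
No choice of 2 members does better; here IT, legal are left uncovered.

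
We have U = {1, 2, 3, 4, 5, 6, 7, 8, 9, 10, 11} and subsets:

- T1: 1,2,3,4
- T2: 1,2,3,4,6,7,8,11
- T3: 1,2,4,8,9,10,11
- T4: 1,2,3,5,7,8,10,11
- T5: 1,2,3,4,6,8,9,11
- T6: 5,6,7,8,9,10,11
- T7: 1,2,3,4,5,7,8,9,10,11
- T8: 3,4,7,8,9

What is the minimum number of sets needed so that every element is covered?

T1, T6 together cover {1, 2, 3, 4, 5, 6, 7, 8, 9, 10, 11} — every element.
No single set contains all 11 elements, so 2 is optimal.

2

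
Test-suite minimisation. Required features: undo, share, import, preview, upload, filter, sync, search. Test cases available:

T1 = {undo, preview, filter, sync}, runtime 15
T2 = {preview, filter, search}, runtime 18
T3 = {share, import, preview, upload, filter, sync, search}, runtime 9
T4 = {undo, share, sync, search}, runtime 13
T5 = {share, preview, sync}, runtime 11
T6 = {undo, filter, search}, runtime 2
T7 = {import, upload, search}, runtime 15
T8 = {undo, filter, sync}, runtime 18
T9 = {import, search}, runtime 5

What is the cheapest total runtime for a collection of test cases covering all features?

T3, T6 cover every feature at runtime 9 + 2 = 11.
Any cover uses at least 2 test cases; among all covering selections none totals below 11.

11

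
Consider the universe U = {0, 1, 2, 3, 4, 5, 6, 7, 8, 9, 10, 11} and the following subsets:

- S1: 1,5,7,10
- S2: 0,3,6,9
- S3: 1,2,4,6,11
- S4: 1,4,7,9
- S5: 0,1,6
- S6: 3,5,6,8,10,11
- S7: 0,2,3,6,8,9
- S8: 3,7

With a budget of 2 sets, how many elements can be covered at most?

10

Choosing S1, S7 covers {0, 1, 2, 3, 5, 6, 7, 8, 9, 10} — 10 elements.
No choice of 2 sets does better; here 4, 11 are left uncovered.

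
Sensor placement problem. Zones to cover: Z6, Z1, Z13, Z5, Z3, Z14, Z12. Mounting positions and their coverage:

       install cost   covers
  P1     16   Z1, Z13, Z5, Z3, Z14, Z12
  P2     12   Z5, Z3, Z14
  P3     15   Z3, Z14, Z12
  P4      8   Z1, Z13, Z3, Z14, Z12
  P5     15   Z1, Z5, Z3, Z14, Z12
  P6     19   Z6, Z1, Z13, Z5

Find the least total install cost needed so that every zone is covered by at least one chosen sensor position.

P4, P6 cover every zone at install cost 8 + 19 = 27.
Any cover uses at least 2 sensor positions; among all covering selections none totals below 27.

27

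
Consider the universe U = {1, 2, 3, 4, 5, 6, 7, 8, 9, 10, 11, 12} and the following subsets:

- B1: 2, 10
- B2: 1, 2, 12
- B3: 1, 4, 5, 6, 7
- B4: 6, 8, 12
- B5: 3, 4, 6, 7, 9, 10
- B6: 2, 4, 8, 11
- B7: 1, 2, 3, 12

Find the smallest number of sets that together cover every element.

B2, B3, B5, B6 together cover {1, 2, 3, 4, 5, 6, 7, 8, 9, 10, 11, 12} — every element.
No 3 of the 7 sets cover everything (all 35 triples fall short), so 4 is minimum.

4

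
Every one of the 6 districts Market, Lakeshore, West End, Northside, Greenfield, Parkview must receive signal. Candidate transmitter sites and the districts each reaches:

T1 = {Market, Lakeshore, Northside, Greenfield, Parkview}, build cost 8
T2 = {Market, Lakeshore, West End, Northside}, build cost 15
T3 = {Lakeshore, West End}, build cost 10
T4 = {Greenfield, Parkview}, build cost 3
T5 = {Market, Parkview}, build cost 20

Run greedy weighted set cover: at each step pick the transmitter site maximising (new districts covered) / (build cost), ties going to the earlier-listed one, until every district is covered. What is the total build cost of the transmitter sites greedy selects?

21

Pick 1: T4 adds 2 new (Greenfield, Parkview) at build cost 3 (ratio 2/3).
Pick 2: T1 adds 3 new (Market, Lakeshore, Northside) at build cost 8 (ratio 3/8).
Pick 3: T3 adds 1 new (West End) at build cost 10 (ratio 1/10).
Greedy total build cost: 3 + 8 + 10 = 21. (The true optimum is 18, so greedy overshoots here.)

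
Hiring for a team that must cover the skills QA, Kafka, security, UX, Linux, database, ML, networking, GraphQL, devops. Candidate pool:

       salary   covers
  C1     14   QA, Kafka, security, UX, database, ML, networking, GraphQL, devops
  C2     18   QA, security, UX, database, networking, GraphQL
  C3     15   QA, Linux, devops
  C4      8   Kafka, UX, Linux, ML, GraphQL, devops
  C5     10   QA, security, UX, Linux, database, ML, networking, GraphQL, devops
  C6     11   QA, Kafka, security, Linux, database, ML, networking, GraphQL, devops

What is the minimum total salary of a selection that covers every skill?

18

C4, C5 cover every skill at salary 8 + 10 = 18.
Any cover uses at least 2 candidates; among all covering selections none totals below 18.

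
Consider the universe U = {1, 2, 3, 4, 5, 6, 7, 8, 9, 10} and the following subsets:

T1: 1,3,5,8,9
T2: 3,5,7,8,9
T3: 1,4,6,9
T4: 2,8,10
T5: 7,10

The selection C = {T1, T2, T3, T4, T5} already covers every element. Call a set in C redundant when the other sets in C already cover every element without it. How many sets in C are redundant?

3

Drop T1: the rest still cover every element — redundant.
Drop T2: the rest still cover every element — redundant.
Drop T3: 4, 6 uncovered — not redundant.
Drop T4: 2 uncovered — not redundant.
Drop T5: the rest still cover every element — redundant.
3 redundant: T1, T2, T5.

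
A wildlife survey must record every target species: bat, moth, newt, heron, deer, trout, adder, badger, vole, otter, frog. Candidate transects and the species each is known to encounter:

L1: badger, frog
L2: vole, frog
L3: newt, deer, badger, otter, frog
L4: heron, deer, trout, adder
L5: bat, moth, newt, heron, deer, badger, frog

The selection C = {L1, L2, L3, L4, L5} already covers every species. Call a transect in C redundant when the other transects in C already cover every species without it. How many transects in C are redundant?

Drop L1: the rest still cover every species — redundant.
Drop L2: vole uncovered — not redundant.
Drop L3: otter uncovered — not redundant.
Drop L4: trout, adder uncovered — not redundant.
Drop L5: bat, moth uncovered — not redundant.
1 redundant: L1.

1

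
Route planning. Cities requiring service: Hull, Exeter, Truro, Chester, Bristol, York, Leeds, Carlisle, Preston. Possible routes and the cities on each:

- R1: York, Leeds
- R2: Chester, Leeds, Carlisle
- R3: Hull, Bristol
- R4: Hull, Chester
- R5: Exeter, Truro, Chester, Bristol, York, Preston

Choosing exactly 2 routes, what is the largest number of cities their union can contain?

8

Choosing R2, R5 covers {Exeter, Truro, Chester, Bristol, York, Leeds, Carlisle, Preston} — 8 cities.
No choice of 2 routes does better; here Hull is left uncovered.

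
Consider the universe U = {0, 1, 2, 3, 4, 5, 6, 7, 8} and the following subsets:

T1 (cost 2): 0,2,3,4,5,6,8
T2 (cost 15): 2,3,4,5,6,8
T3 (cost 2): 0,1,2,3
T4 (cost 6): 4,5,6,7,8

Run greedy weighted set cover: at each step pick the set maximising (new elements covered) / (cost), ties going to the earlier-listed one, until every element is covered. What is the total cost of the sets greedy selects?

10

Pick 1: T1 adds 7 new (0, 2, 3, 4, 5, 6, 8) at cost 2 (ratio 7/2).
Pick 2: T3 adds 1 new (1) at cost 2 (ratio 1/2).
Pick 3: T4 adds 1 new (7) at cost 6 (ratio 1/6).
Greedy total cost: 2 + 2 + 6 = 10. (The true optimum is 8, so greedy overshoots here.)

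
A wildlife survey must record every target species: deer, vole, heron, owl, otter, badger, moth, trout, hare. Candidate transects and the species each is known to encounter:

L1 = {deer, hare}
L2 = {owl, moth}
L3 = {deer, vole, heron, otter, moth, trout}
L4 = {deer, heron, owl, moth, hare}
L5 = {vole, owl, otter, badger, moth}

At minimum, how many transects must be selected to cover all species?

L1, L3, L5 together cover {deer, vole, heron, owl, otter, badger, moth, trout, hare} — every species.
No 2 of the 5 transects cover everything (all 10 pairs fall short), so 3 is minimum.

3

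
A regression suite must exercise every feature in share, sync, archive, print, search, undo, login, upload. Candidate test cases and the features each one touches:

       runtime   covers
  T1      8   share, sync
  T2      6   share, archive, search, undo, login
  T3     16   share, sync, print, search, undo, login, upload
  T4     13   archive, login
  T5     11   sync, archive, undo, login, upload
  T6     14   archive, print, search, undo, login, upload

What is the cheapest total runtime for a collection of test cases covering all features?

22

T1, T6 cover every feature at runtime 8 + 14 = 22.
Any cover uses at least 2 test cases; among all covering selections none totals below 22.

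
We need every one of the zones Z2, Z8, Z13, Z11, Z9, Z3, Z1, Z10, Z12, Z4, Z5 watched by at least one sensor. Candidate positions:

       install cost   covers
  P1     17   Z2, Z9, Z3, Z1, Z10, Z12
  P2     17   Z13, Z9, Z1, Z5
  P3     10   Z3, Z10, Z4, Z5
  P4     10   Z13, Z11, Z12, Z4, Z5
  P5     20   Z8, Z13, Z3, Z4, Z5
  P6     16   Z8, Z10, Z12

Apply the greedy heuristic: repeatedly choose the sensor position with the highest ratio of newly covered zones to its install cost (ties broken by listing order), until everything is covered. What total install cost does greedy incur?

Pick 1: P4 adds 5 new (Z13, Z11, Z12, Z4, Z5) at install cost 10 (ratio 5/10).
Pick 2: P1 adds 5 new (Z2, Z9, Z3, Z1, Z10) at install cost 17 (ratio 5/17).
Pick 3: P6 adds 1 new (Z8) at install cost 16 (ratio 1/16).
Greedy total install cost: 10 + 17 + 16 = 43.

43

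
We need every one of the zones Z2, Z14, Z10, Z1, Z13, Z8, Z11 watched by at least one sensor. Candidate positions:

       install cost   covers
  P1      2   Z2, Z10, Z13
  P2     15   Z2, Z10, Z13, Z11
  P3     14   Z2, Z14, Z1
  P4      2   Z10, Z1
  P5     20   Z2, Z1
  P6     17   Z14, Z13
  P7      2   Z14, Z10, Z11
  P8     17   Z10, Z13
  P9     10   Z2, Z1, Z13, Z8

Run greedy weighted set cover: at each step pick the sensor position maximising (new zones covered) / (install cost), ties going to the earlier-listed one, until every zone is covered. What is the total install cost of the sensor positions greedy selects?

16

Pick 1: P1 adds 3 new (Z2, Z10, Z13) at install cost 2 (ratio 3/2).
Pick 2: P7 adds 2 new (Z14, Z11) at install cost 2 (ratio 2/2).
Pick 3: P4 adds 1 new (Z1) at install cost 2 (ratio 1/2).
Pick 4: P9 adds 1 new (Z8) at install cost 10 (ratio 1/10).
Greedy total install cost: 2 + 2 + 2 + 10 = 16. (The true optimum is 12, so greedy overshoots here.)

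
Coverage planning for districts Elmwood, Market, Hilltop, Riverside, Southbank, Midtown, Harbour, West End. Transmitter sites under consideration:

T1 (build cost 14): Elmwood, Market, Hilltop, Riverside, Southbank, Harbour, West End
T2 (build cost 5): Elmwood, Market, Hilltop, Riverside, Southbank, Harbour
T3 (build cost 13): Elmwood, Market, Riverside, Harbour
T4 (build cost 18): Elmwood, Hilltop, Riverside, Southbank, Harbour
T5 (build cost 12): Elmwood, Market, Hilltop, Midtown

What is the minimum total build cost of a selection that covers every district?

T1, T5 cover every district at build cost 14 + 12 = 26.
Any cover uses at least 2 transmitter sites; among all covering selections none totals below 26.
Greedy by coverage-per-build cost would pick T2, T5, T1 for 31 — worse than the optimum 26.

26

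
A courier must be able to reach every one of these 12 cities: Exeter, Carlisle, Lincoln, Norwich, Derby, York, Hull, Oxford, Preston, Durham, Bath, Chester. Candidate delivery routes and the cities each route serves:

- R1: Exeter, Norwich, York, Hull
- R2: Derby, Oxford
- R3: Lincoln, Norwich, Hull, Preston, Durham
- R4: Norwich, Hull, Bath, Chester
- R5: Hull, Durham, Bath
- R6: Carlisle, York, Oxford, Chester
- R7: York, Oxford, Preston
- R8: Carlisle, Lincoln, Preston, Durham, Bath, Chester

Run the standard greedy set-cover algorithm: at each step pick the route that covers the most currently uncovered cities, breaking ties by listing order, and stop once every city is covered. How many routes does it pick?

Pick 1: R8 covers 6 new cities (Carlisle, Lincoln, Preston, Durham, Bath, Chester).
Pick 2: R1 covers 4 new cities (Exeter, Norwich, York, Hull).
Pick 3: R2 covers 2 new cities (Derby, Oxford).
Greedy uses 3 routes.

3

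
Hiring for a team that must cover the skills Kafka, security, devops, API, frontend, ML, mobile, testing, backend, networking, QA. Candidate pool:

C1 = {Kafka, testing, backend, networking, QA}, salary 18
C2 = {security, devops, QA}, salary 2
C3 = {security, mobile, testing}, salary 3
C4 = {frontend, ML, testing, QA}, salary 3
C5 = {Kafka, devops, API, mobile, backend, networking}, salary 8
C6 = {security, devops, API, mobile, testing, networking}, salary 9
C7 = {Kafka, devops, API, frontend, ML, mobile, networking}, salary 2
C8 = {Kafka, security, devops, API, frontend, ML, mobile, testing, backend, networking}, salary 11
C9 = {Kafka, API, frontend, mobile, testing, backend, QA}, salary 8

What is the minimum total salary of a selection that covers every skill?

C2, C7, C9 cover every skill at salary 2 + 2 + 8 = 12.
Any cover uses at least 2 candidates; among all covering selections none totals below 12.
Greedy by coverage-per-salary would pick C7, C2, C3, C5 for 15 — worse than the optimum 12.

12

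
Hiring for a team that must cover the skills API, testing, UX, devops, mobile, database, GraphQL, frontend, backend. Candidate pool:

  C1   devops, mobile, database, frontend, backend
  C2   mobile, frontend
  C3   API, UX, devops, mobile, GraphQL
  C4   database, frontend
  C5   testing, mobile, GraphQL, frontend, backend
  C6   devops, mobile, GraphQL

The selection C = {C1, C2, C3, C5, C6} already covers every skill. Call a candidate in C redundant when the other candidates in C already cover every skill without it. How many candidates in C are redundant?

2

Drop C1: database uncovered — not redundant.
Drop C2: the rest still cover every skill — redundant.
Drop C3: API, UX uncovered — not redundant.
Drop C5: testing uncovered — not redundant.
Drop C6: the rest still cover every skill — redundant.
2 redundant: C2, C6.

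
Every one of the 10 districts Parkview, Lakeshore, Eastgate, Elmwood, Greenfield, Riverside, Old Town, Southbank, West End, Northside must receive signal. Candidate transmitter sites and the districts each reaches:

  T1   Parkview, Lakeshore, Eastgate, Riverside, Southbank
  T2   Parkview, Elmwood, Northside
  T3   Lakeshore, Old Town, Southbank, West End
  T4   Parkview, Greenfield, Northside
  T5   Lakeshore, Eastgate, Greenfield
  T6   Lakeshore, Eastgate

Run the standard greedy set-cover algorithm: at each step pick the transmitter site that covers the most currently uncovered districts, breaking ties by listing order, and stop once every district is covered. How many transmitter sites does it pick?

Pick 1: T1 covers 5 new districts (Parkview, Lakeshore, Eastgate, Riverside, Southbank).
Pick 2: T2 covers 2 new districts (Elmwood, Northside).
Pick 3: T3 covers 2 new districts (Old Town, West End).
Pick 4: T4 covers 1 new districts (Greenfield).
Greedy uses 4 transmitter sites.

4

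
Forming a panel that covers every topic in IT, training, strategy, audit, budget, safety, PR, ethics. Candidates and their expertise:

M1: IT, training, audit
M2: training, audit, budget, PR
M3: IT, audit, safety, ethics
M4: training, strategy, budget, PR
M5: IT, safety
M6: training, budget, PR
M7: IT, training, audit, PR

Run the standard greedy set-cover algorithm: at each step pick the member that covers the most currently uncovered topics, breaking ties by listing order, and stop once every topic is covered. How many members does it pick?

3

Pick 1: M2 covers 4 new topics (training, audit, budget, PR).
Pick 2: M3 covers 3 new topics (IT, safety, ethics).
Pick 3: M4 covers 1 new topics (strategy).
Greedy uses 3 members. (The true minimum is 2.)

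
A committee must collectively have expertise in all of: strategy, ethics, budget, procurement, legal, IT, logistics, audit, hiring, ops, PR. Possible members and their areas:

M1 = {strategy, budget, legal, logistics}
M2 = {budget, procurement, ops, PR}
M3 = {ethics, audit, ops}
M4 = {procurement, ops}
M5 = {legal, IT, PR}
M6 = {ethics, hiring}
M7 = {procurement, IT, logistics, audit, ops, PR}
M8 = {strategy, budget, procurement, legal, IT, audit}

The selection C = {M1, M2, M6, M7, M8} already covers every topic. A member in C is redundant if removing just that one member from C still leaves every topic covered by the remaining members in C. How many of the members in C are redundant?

Drop M1: the rest still cover every topic — redundant.
Drop M2: the rest still cover every topic — redundant.
Drop M6: ethics, hiring uncovered — not redundant.
Drop M7: the rest still cover every topic — redundant.
Drop M8: the rest still cover every topic — redundant.
4 redundant: M1, M2, M7, M8.

4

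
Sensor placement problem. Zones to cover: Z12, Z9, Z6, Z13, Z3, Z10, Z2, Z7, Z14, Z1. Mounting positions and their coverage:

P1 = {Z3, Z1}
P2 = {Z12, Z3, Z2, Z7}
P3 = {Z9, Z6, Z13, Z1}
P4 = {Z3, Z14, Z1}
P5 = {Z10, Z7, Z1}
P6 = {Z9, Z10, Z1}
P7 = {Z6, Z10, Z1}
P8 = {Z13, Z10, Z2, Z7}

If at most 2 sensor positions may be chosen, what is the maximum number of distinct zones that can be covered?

Choosing P2, P3 covers {Z12, Z9, Z6, Z13, Z3, Z2, Z7, Z1} — 8 zones.
No choice of 2 sensor positions does better; here Z10, Z14 are left uncovered.

8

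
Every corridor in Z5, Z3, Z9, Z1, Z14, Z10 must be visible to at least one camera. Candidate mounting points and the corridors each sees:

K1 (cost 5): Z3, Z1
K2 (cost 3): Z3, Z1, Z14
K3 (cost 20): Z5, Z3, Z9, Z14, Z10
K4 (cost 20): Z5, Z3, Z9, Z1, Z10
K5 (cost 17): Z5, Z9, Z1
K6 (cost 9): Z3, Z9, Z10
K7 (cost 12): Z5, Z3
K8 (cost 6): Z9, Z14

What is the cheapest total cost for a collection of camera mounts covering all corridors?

23

K2, K3 cover every corridor at cost 3 + 20 = 23.
Any cover uses at least 2 camera mounts; among all covering selections none totals below 23.
Greedy by coverage-per-cost would pick K2, K6, K7 for 24 — worse than the optimum 23.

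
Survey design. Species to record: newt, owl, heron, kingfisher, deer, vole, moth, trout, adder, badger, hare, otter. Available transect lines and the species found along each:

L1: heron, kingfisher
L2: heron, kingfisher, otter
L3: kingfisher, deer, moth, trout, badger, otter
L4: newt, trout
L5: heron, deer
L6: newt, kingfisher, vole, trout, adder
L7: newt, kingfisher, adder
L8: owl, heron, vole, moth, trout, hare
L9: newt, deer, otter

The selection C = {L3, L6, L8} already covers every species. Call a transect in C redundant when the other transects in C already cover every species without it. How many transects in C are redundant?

0

Drop L3: deer, badger, otter uncovered — not redundant.
Drop L6: newt, adder uncovered — not redundant.
Drop L8: owl, heron, hare uncovered — not redundant.
None of the transects in C is redundant.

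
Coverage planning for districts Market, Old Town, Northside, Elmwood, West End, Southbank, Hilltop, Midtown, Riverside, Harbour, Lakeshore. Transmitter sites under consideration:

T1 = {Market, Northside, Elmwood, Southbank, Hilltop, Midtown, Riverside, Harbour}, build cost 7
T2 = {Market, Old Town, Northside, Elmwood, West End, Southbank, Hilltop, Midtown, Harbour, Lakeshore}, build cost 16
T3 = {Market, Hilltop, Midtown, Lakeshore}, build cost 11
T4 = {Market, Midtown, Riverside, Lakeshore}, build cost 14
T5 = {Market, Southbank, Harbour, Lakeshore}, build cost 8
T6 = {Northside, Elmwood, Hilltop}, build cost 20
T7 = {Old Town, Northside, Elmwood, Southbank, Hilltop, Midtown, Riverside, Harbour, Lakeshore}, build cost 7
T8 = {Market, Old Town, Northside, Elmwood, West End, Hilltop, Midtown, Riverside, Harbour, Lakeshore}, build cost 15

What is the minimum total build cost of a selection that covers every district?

22

T1, T8 cover every district at build cost 7 + 15 = 22.
Any cover uses at least 2 transmitter sites; among all covering selections none totals below 22.
Greedy by coverage-per-build cost would pick T7, T1, T8 for 29 — worse than the optimum 22.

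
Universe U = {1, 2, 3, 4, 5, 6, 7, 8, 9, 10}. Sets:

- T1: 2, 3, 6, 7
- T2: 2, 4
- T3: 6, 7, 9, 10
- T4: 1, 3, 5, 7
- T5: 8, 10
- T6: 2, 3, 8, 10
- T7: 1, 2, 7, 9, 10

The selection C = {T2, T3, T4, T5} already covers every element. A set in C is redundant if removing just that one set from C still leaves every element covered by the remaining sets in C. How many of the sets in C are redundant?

0

Drop T2: 2, 4 uncovered — not redundant.
Drop T3: 6, 9 uncovered — not redundant.
Drop T4: 1, 3, 5 uncovered — not redundant.
Drop T5: 8 uncovered — not redundant.
None of the sets in C is redundant.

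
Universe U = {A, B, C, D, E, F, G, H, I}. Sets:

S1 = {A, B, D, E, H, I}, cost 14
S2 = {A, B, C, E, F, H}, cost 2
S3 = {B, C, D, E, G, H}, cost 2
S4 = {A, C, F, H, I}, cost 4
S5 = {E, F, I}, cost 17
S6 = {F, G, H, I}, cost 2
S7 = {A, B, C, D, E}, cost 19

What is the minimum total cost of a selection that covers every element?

S3, S4 cover every element at cost 2 + 4 = 6.
Any cover uses at least 2 sets; among all covering selections none totals below 6.

6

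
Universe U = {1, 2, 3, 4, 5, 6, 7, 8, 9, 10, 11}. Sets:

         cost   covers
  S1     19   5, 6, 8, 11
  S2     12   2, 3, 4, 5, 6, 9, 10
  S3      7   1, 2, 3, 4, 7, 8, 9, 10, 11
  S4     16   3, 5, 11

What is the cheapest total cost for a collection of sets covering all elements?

S2, S3 cover every element at cost 12 + 7 = 19.
Any cover uses at least 2 sets; among all covering selections none totals below 19.

19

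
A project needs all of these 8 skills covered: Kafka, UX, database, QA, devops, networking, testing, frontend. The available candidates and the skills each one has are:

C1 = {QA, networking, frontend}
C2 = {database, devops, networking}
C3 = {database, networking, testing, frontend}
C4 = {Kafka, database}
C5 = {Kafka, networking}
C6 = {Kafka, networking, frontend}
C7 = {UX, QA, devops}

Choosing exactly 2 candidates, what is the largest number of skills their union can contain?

Choosing C3, C7 covers {UX, database, QA, devops, networking, testing, frontend} — 7 skills.
No choice of 2 candidates does better; here Kafka is left uncovered.

7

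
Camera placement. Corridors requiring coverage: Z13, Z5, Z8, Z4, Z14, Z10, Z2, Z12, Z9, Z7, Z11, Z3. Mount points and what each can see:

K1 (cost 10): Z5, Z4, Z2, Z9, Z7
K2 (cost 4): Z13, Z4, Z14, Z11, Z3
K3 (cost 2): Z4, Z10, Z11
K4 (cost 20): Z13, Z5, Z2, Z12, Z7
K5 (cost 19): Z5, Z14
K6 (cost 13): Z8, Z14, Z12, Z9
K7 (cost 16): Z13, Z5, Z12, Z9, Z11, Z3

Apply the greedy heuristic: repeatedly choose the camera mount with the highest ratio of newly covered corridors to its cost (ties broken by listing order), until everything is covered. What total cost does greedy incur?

Pick 1: K3 adds 3 new (Z4, Z10, Z11) at cost 2 (ratio 3/2).
Pick 2: K2 adds 3 new (Z13, Z14, Z3) at cost 4 (ratio 3/4).
Pick 3: K1 adds 4 new (Z5, Z2, Z9, Z7) at cost 10 (ratio 4/10).
Pick 4: K6 adds 2 new (Z8, Z12) at cost 13 (ratio 2/13).
Greedy total cost: 2 + 4 + 10 + 13 = 29.

29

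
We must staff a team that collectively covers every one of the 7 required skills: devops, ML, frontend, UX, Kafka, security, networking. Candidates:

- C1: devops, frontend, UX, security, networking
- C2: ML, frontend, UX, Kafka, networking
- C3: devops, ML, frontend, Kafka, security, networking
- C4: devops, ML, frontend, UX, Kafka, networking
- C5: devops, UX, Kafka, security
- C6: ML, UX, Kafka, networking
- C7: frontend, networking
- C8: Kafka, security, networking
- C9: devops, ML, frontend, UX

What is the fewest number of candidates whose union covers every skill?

C1, C2 together cover {devops, ML, frontend, UX, Kafka, security, networking} — every skill.
No single candidate contains all 7 skills, so 2 is optimal.

2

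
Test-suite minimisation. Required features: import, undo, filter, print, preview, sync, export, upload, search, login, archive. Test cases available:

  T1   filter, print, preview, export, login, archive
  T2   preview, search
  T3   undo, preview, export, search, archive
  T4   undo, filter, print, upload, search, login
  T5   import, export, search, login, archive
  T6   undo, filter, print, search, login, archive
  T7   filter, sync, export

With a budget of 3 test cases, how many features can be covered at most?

10

Choosing T1, T4, T5 covers {import, undo, filter, print, preview, export, upload, search, login, archive} — 10 features.
No choice of 3 test cases does better; here sync is left uncovered.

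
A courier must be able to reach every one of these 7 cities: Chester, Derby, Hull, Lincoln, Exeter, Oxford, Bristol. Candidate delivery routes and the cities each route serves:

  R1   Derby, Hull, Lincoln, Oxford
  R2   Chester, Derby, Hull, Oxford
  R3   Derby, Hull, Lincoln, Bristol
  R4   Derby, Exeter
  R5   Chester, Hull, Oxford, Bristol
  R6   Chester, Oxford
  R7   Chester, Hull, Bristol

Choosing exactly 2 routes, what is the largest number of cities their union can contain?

6

Choosing R1, R5 covers {Chester, Derby, Hull, Lincoln, Oxford, Bristol} — 6 cities.
No choice of 2 routes does better; here Exeter is left uncovered.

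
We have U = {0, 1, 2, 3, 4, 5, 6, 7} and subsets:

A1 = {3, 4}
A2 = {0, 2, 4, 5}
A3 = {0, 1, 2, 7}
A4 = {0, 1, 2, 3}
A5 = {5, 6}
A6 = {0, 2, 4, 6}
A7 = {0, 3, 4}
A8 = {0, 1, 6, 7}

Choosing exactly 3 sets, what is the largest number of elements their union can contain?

8

Choosing A1, A2, A8 covers {0, 1, 2, 3, 4, 5, 6, 7} — 8 elements.
That is all 8 elements.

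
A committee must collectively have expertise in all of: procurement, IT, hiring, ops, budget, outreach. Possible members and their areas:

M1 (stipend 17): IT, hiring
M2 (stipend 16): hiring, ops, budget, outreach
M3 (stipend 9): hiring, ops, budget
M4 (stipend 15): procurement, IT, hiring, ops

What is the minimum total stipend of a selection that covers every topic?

M2, M4 cover every topic at stipend 16 + 15 = 31.
Any cover uses at least 2 members; among all covering selections none totals below 31.
Greedy by coverage-per-stipend would pick M3, M4, M2 for 40 — worse than the optimum 31.

31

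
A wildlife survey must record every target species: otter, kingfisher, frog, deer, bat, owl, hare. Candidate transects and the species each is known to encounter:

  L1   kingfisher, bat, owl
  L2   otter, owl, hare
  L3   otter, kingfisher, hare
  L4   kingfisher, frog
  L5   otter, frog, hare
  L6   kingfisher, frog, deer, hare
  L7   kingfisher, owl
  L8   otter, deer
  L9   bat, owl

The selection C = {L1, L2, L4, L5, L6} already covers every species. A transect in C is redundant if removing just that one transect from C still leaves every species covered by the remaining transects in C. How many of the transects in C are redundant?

3

Drop L1: bat uncovered — not redundant.
Drop L2: the rest still cover every species — redundant.
Drop L4: the rest still cover every species — redundant.
Drop L5: the rest still cover every species — redundant.
Drop L6: deer uncovered — not redundant.
3 redundant: L2, L4, L5.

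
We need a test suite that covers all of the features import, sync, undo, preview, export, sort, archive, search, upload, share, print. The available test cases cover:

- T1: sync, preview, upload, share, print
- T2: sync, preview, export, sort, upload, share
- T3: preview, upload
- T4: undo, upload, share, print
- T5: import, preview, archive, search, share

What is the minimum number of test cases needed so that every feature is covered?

3

T2, T4, T5 together cover {import, sync, undo, preview, export, sort, archive, search, upload, share, print} — every feature.
No 2 of the 5 test cases cover everything (all 10 pairs fall short), so 3 is minimum.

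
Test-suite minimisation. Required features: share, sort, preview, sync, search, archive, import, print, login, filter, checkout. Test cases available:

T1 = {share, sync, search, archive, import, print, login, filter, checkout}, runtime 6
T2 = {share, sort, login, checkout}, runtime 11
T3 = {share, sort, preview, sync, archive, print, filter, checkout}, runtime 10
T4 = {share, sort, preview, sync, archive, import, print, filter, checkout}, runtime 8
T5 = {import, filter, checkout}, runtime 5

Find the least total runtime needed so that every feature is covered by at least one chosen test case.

T1, T4 cover every feature at runtime 6 + 8 = 14.
Any cover uses at least 2 test cases; among all covering selections none totals below 14.

14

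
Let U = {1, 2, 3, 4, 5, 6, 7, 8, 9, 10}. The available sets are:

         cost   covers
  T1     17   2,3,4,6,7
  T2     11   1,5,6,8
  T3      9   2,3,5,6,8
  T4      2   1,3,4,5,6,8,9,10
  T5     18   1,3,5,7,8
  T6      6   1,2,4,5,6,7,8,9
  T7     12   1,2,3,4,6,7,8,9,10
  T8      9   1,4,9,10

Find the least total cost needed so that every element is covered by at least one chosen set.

T4, T6 cover every element at cost 2 + 6 = 8.
Any cover uses at least 2 sets; among all covering selections none totals below 8.

8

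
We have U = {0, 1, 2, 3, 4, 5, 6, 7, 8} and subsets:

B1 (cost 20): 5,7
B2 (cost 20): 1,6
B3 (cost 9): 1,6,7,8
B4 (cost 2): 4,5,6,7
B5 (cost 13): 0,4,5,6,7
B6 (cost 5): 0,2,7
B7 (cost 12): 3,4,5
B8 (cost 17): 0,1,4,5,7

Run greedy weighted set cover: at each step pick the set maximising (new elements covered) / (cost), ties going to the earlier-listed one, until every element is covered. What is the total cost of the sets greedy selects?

28

Pick 1: B4 adds 4 new (4, 5, 6, 7) at cost 2 (ratio 4/2).
Pick 2: B6 adds 2 new (0, 2) at cost 5 (ratio 2/5).
Pick 3: B3 adds 2 new (1, 8) at cost 9 (ratio 2/9).
Pick 4: B7 adds 1 new (3) at cost 12 (ratio 1/12).
Greedy total cost: 2 + 5 + 9 + 12 = 28. (The true optimum is 26, so greedy overshoots here.)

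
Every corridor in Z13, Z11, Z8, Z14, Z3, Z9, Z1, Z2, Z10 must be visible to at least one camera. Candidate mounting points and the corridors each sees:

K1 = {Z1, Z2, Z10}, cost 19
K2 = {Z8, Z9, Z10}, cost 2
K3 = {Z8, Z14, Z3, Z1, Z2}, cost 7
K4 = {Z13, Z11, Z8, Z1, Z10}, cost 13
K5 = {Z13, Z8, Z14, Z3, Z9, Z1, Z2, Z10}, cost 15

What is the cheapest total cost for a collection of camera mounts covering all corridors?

K2, K3, K4 cover every corridor at cost 2 + 7 + 13 = 22.
Any cover uses at least 2 camera mounts; among all covering selections none totals below 22.

22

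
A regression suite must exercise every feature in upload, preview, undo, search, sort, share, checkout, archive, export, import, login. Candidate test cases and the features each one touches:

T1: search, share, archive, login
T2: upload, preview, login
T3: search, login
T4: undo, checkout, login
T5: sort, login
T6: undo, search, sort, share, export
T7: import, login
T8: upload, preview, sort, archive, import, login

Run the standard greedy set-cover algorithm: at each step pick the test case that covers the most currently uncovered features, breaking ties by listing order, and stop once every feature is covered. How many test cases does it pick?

3

Pick 1: T8 covers 6 new features (upload, preview, sort, archive, import, login).
Pick 2: T6 covers 4 new features (undo, search, share, export).
Pick 3: T4 covers 1 new features (checkout).
Greedy uses 3 test cases.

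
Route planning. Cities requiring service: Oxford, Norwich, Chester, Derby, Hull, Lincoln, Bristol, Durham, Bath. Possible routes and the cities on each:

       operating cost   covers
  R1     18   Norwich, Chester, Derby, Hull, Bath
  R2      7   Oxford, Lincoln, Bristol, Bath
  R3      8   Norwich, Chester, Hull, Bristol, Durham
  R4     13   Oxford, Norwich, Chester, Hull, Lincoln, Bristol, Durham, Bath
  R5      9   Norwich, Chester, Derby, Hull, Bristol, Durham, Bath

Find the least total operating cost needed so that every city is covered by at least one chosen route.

R2, R5 cover every city at operating cost 7 + 9 = 16.
Any cover uses at least 2 routes; among all covering selections none totals below 16.

16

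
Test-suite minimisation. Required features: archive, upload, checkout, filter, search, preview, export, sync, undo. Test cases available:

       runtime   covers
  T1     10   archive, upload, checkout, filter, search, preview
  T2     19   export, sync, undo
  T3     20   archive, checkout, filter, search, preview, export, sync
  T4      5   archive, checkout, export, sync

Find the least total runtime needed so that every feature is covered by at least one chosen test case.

29

T1, T2 cover every feature at runtime 10 + 19 = 29.
Any cover uses at least 2 test cases; among all covering selections none totals below 29.
Greedy by coverage-per-runtime would pick T4, T1, T2 for 34 — worse than the optimum 29.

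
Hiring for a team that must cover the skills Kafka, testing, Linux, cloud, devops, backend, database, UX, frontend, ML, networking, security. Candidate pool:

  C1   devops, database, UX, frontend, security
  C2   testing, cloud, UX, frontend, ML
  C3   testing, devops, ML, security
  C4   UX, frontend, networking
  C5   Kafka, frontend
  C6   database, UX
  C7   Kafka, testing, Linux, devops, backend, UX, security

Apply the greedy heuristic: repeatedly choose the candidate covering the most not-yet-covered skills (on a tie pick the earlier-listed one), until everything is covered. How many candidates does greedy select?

Pick 1: C7 covers 7 new skills (Kafka, testing, Linux, devops, backend, UX, security).
Pick 2: C2 covers 3 new skills (cloud, frontend, ML).
Pick 3: C1 covers 1 new skills (database).
Pick 4: C4 covers 1 new skills (networking).
Greedy uses 4 candidates.

4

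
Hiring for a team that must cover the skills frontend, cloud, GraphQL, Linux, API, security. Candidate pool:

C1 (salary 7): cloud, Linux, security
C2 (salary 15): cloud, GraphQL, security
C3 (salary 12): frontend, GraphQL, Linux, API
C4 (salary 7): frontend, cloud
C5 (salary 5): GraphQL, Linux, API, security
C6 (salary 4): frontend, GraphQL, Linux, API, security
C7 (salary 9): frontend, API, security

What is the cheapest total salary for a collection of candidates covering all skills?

C1, C6 cover every skill at salary 7 + 4 = 11.
Any cover uses at least 2 candidates; among all covering selections none totals below 11.

11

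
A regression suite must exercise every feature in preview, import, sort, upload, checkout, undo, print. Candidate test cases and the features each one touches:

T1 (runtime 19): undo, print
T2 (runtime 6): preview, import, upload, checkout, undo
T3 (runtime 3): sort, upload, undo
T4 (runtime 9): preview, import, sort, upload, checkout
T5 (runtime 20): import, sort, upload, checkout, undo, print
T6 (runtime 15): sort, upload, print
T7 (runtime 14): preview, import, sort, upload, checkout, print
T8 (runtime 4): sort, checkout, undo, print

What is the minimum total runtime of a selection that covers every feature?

10

T2, T8 cover every feature at runtime 6 + 4 = 10.
Any cover uses at least 2 test cases; among all covering selections none totals below 10.
Greedy by coverage-per-runtime would pick T3, T2, T8 for 13 — worse than the optimum 10.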